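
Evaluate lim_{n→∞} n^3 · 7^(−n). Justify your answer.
lim = 0

Exponentials with base > 1 dominate every fixed polynomial: for any fixed c, n^c / 7^n → 0 as n → ∞ (e.g. by the ratio test, or by writing 7^n = e^(n ln 7) and noting e^(n ln 7) / n^c → ∞). Hence n^3 · 7^(−n) = n^3 / 7^n → 0.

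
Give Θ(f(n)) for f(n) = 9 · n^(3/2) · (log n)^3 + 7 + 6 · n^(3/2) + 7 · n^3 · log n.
f(n) ∈ Θ(n^3 · log n)

Compare the terms by growth order. For large n, n^a · (log n)^b dominates n^a' · (log n)^b' iff a > a', or (a = a' and b > b'). Ranking the 4 terms shows the dominant one is 7 · n^3 · log n. Hence f(n) ∈ Θ(n^3 · log n).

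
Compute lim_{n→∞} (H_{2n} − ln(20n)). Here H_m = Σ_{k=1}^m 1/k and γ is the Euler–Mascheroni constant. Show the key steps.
lim = −ln 10 + γ

By Euler-Maclaurin, H_m = ln m + γ + O(1/m). So
  H_{2n} − ln(20n) = ln(2n) + γ − ln(20n) + O(1/n)
                       = ln(2/20) + γ + O(1/n).
Hence the limit is ln(2/20) + γ (= −ln 10).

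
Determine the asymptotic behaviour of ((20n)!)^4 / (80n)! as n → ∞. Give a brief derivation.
((20n)!)^4/(80n)! ~ ((2π·20n)^(3/2) / 2) · 4^(−4·20n)  →  0

Write N = 20n. Stirling: N! ~ sqrt(2π N)(N/e)^N and (4N)! ~ sqrt(2π·4N)·(4N/e)^(4N).
  (N!)^4/(4N)! ~ (2π N)^(4/2) (N/e)^(4N) / [sqrt(2π·4N) (4N/e)^(4N)]
     = (2π N)^(4/2) / sqrt(2π·4N) · (N/(4N))^(4N)
     = (2π N)^((4−1)/2) / 2 · 4^(−4N).
Since 4^4 > 1, the factor 4^(−4N) decays exponentially, so the ratio → 0. Substituting N = 20n gives the stated form.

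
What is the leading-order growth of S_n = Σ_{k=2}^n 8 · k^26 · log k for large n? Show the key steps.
S_n ~ 8 · n^27 log n / 27 − 8 · n^27 / 729

By integral comparison, S_n = ∫_1^n 8 · x^26 · log x dx + O(n^26 · log n). For the integral, ∫ x^26 log x dx = n^27 log n / 27 − n^27/729 (integration by parts). Hence S_n ~ 8 · n^27 log n / 27 − 8 · n^27 / 729.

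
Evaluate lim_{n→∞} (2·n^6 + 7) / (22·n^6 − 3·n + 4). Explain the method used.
lim = 2/22 = 1/11

For large n the leading n^6 terms dominate both numerator and denominator. Dividing top and bottom by n^6, every other term tends to 0, leaving 2/22 = 1/11.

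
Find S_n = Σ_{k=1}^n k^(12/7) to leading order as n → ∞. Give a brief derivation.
S_n ~ (7/19) · n^(19/7)

Integral comparison: Σ_{k=1}^n k^(12/7) = ∫_0^n x^(12/7) dx + O(n^(12/7)). The integral is n^(1 + 12/7) / (1 + 12/7) = n^((12+7)/7) / ((12+7)/7) = (7/19) · n^(19/7).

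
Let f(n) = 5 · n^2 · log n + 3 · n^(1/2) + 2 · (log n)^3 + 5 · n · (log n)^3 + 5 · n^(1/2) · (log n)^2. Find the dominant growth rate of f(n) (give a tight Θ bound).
f(n) ∈ Θ(n^2 · log n)

Compare the terms by growth order. For large n, n^a · (log n)^b dominates n^a' · (log n)^b' iff a > a', or (a = a' and b > b'). Ranking the 5 terms shows the dominant one is 5 · n^2 · log n. Hence f(n) ∈ Θ(n^2 · log n).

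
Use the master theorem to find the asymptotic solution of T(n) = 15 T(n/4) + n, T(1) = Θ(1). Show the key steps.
T(n) = Θ(n^(log_4 15))

Master theorem: compare f(n) = n to n^(log_4 15) where log_4 15 ≈ 1.953. Since 1 < log_4 15, we have f(n) = O(n^(log_4 15 − ε)) for some ε > 0 — Case 1. Hence T(n) = Θ(n^(log_4 15)).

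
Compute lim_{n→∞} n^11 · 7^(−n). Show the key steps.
lim = 0

Exponentials with base > 1 dominate every fixed polynomial: for any fixed c, n^c / 7^n → 0 as n → ∞ (e.g. by the ratio test, or by writing 7^n = e^(n ln 7) and noting e^(n ln 7) / n^c → ∞). Hence n^11 · 7^(−n) = n^11 / 7^n → 0.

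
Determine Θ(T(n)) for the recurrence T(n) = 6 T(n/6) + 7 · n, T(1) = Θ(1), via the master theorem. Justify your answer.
T(n) = Θ(n log n)

log_6 6 = 1, and f(n) = 7 · n = Θ(n^(log_6 6)). This is Case 2 of the master theorem: T(n) = Θ(f(n) · log n) = Θ(n log n).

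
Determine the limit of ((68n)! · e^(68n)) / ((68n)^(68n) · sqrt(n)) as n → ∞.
lim = sqrt(2π·68)

Stirling: (68n)! ~ sqrt(2π·68n) · (68n/e)^(68n). Hence
  (68n)! · e^(68n) / (68n)^(68n) ~ sqrt(2π·68n).
Dividing by sqrt(n): sqrt(2π·68n) / sqrt(n) = sqrt(2π·68) · n^((1−1)/2), so the limit is sqrt(2π·68).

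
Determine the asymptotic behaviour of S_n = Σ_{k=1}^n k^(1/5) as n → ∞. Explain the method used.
S_n ~ (5/6) · n^(6/5)

Integral comparison: Σ_{k=1}^n k^(1/5) = ∫_0^n x^(1/5) dx + O(n^(1/5)). The integral is n^(1 + 1/5) / (1 + 1/5) = n^((1+5)/5) / ((1+5)/5) = (5/6) · n^(6/5).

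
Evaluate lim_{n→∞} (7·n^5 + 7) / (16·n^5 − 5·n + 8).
lim = 7/16

For large n the leading n^5 terms dominate both numerator and denominator. Dividing top and bottom by n^5, every other term tends to 0, leaving 7/16.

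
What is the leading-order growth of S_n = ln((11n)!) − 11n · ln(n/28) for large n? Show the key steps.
S_n ~ 11n · (ln 308 − 1) + O(ln n)

Stirling: ln((11n)!) = 11n ln(11n) − 11n + O(ln n).
  S_n = 11n ln(11n) − 11n − 11n ln(n/28) + O(ln n)
      = 11n ln(11n) − 11n ln n + 11n ln 28 − 11n + O(ln n)
      = 11n ln 11 + 11n ln 28 − 11n + O(ln n)
      = 11n (ln 308 − 1) + O(ln n).
Numerically ln(308) − 1 ≈ 4.7301.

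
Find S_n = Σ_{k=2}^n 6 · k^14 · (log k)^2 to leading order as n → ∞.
S_n ~ 2 · n^15 · (log n)^2 / 5

By integral comparison, S_n = ∫_1^n 6 · x^14 · (log x)^2 dx + O(n^14 · (log n)^2). For the integral, the leading term of ∫_1^n x^14 (log x)^2 dx is n^15/15 · (log n)^2 (by repeated integration by parts; each step lowers the log-exponent and produces a relatively O(1/log n) correction). Hence S_n ~ 2 · n^15 · (log n)^2 / 5.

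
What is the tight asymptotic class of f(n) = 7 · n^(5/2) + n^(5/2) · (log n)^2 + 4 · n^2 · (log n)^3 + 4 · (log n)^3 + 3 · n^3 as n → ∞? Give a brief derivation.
f(n) ∈ Θ(n^3)

Compare the terms by growth order. For large n, n^a · (log n)^b dominates n^a' · (log n)^b' iff a > a', or (a = a' and b > b'). Ranking the 5 terms shows the dominant one is 3 · n^3. Hence f(n) ∈ Θ(n^3).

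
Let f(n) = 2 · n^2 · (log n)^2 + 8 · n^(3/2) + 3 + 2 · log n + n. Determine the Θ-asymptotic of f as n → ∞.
f(n) ∈ Θ(n^2 · (log n)^2)

Compare the terms by growth order. For large n, n^a · (log n)^b dominates n^a' · (log n)^b' iff a > a', or (a = a' and b > b'). Ranking the 5 terms shows the dominant one is 2 · n^2 · (log n)^2. Hence f(n) ∈ Θ(n^2 · (log n)^2).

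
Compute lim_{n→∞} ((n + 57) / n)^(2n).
lim = e^114

Rewrite as (1 + 57/n)^(2n). By the standard limit (1 + x/n)^n → e^x, we have (1 + 57/n)^n → e^57, and raising to the 2nd power gives e^114.
More precisely, ln[(1 + 57/n)^(2n)] = 2n · ln(1 + 57/n) = 2n · (57/n + O(1/n^2)) = 114 + O(1/n) → 114.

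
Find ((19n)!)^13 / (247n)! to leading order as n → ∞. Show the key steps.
((19n)!)^13/(247n)! ~ ((2π·19n)^(12/2) / sqrt(13)) · 13^(−13·19n)  →  0

Write N = 19n. Stirling: N! ~ sqrt(2π N)(N/e)^N and (13N)! ~ sqrt(2π·13N)·(13N/e)^(13N).
  (N!)^13/(13N)! ~ (2π N)^(13/2) (N/e)^(13N) / [sqrt(2π·13N) (13N/e)^(13N)]
     = (2π N)^(13/2) / sqrt(2π·13N) · (N/(13N))^(13N)
     = (2π N)^((13−1)/2) / sqrt(13) · 13^(−13N).
Since 13^13 > 1, the factor 13^(−13N) decays exponentially, so the ratio → 0. Substituting N = 19n gives the stated form.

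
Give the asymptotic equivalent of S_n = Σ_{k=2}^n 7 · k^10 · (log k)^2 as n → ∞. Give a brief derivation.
S_n ~ 7 · n^11 · (log n)^2 / 11

By integral comparison, S_n = ∫_1^n 7 · x^10 · (log x)^2 dx + O(n^10 · (log n)^2). For the integral, the leading term of ∫_1^n x^10 (log x)^2 dx is n^11/11 · (log n)^2 (by repeated integration by parts; each step lowers the log-exponent and produces a relatively O(1/log n) correction). Hence S_n ~ 7 · n^11 · (log n)^2 / 11.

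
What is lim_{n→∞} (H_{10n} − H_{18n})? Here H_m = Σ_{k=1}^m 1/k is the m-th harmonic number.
lim = ln(10/18) = ln(5/9)

Euler-Maclaurin gives H_m = ln m + γ + 1/(2m) + O(1/m^2). The γ and O(1/m) terms cancel in the difference:
  H_{10n} − H_{18n} = ln(10n) − ln(18n) + O(1/n) = ln(10/18) + O(1/n).
Hence the limit is ln(10/18) = ln(5/9).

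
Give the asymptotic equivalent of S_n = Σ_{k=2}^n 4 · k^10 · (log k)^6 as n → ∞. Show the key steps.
S_n ~ 4 · n^11 · (log n)^6 / 11

By integral comparison, S_n = ∫_1^n 4 · x^10 · (log x)^6 dx + O(n^10 · (log n)^6). For the integral, the leading term of ∫_1^n x^10 (log x)^6 dx is n^11/11 · (log n)^6 (by repeated integration by parts; each step lowers the log-exponent and produces a relatively O(1/log n) correction). Hence S_n ~ 4 · n^11 · (log n)^6 / 11.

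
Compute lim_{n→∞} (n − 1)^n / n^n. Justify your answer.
lim = e^(−1)

Rewrite as (1 − 1/n)^(n). By the standard limit (1 + x/n)^n → e^x, we have (1 − 1/n)^n → e^(−1), and raising to the 1st power gives e^(−1).
More precisely, ln[(1 − 1/n)^(n)] = n · ln(1 − 1/n) = n · (-1/n + O(1/n^2)) = -1 + O(1/n) → -1.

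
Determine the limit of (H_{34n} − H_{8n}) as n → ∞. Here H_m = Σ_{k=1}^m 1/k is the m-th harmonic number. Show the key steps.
lim = ln(34/8) = ln(17/4)

Euler-Maclaurin gives H_m = ln m + γ + 1/(2m) + O(1/m^2). The γ and O(1/m) terms cancel in the difference:
  H_{34n} − H_{8n} = ln(34n) − ln(8n) + O(1/n) = ln(34/8) + O(1/n).
Hence the limit is ln(34/8) = ln(17/4).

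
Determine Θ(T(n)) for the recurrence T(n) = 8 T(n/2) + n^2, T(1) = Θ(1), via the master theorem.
T(n) = Θ(n^3)

Master theorem: compare f(n) = n^2 to n^(log_2 8) where log_2 8 = 3. Since 2 < log_2 8, we have f(n) = O(n^(log_2 8 − ε)) for some ε > 0 — Case 1. Hence T(n) = Θ(n^(log_2 8)) = Θ(n^3).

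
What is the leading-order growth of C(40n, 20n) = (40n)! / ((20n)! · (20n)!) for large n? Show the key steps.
C(40n, 20n) ~ (4)^(20n) · sqrt(1/(π·20n))

Write N = 20n. Apply Stirling to each factorial:
  (2N)! ~ sqrt(2π·2N) · (2N/e)^(2N),
  N! ~ sqrt(2π N) · (N/e)^N,
  (1N)! ~ sqrt(2π·1N) · (1N/e)^(1N).
The exponential factors combine to (2N)^(2N) / (N^N · (1N)^(1N)) = 2^(2N)/1^(1N) = (2^2/1^1)^N = (4)^N.
The square-root prefactors combine to sqrt(2π·2N) / (sqrt(2π N)·sqrt(2π·1N)) = sqrt(2 / (2π·1·N)) = sqrt(1/(π·20n)).
Substituting N = 20n: C(40n, 20n) ~ (4)^(20n) · sqrt(1/(π·20n)).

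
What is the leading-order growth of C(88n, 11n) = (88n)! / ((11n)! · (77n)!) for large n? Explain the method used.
C(88n, 11n) ~ (16777216/823543)^(11n) · sqrt(4/(7π·11n))

Write N = 11n. Apply Stirling to each factorial:
  (8N)! ~ sqrt(2π·8N) · (8N/e)^(8N),
  N! ~ sqrt(2π N) · (N/e)^N,
  (7N)! ~ sqrt(2π·7N) · (7N/e)^(7N).
The exponential factors combine to (8N)^(8N) / (N^N · (7N)^(7N)) = 8^(8N)/7^(7N) = (8^8/7^7)^N = (16777216/823543)^N.
The square-root prefactors combine to sqrt(2π·8N) / (sqrt(2π N)·sqrt(2π·7N)) = sqrt(8 / (2π·7·N)) = sqrt(4/(7π·11n)).
Substituting N = 11n: C(88n, 11n) ~ (16777216/823543)^(11n) · sqrt(4/(7π·11n)).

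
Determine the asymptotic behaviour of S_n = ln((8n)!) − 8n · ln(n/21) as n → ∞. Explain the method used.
S_n ~ 8n · (ln 168 − 1) + O(ln n)

Stirling: ln((8n)!) = 8n ln(8n) − 8n + O(ln n).
  S_n = 8n ln(8n) − 8n − 8n ln(n/21) + O(ln n)
      = 8n ln(8n) − 8n ln n + 8n ln 21 − 8n + O(ln n)
      = 8n ln 8 + 8n ln 21 − 8n + O(ln n)
      = 8n (ln 168 − 1) + O(ln n).
Numerically ln(168) − 1 ≈ 4.1240.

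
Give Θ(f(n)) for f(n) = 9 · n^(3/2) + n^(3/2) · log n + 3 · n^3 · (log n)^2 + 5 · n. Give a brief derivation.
f(n) ∈ Θ(n^3 · (log n)^2)

Compare the terms by growth order. For large n, n^a · (log n)^b dominates n^a' · (log n)^b' iff a > a', or (a = a' and b > b'). Ranking the 4 terms shows the dominant one is 3 · n^3 · (log n)^2. Hence f(n) ∈ Θ(n^3 · (log n)^2).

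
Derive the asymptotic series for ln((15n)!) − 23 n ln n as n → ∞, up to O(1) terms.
ln((15n)!) − 23 n ln n = −8 n ln n + 15(ln 15 − 1) n + (1/2) ln(2π·15n) + O(1/n)

Stirling: ln((15n)!) = 15n ln(15n) − 15n + (1/2) ln(2π·15n) + O(1/n).
Expand 15n ln(15n) = 15n (ln n + ln 15) = 15n ln n + 15n ln 15.
Subtract 23n ln n: leading term is (15 − 23) n ln n = −8 n ln n. The next term is 15n ln 15 − 15n = 15(ln 15 − 1) n. Then the (1/2) ln(2π·15n) correction.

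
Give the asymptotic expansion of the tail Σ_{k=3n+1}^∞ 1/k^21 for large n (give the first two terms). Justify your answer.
Σ_{k>3n} 1/k^21 = 1/(20 · (3n)^20) − 1/(2 · (3n)^21) + O(1/(3n)^22)

Compare to the integral: ∫_{3n}^∞ x^(−21) dx = [−x^(−20)/20]_{3n}^∞ = 1/((21−1)·(3n)^20). The Euler-Maclaurin correction adds −f(3n)/2 = −1/(2·(3n)^21). Euler-Maclaurin then gives
  Σ_{k>3n} 1/k^21 = ∫_{3n}^∞ dx/x^21 − 1/(2·(3n)^21) + O(1/(3n)^22).
(Equivalently this is ζ(21) − Σ_{k≤3n} 1/k^21.)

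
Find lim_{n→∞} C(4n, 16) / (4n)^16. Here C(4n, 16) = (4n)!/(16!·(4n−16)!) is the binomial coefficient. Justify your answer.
lim = 1/16! = 1/20922789888000

With N = 4n → ∞: C(N, 16) / N^16 = [N(N−1)…(N−15)] / (16! · N^16) = (1/16!) · 1 · (1 − 1/(4n)) · … · (1 − 15/(4n)). Each factor → 1 as N → ∞, so the limit is 1/16! = 1/20922789888000.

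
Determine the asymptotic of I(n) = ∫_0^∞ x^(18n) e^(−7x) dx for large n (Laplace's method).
I(n) ~ (sqrt(2π·18n) / 7) · (18n/(7e))^(18n)

Write the integrand as exp(18n ln x − 7x) and set f(x) = 18n ln x − 7x. Then f'(x) = 18n/x − 7 = 0 at x* = 18n/7, and f''(x*) = −18n/x*^2 = −7^2/(18n). Laplace's method (interior maximum) gives
  I(n) ~ e^(f(x*)) · sqrt(2π / |f''(x*)|)
        = exp(18n ln(18n/7) − 18n) · sqrt(2π · 18n / 7^2)
        = (18n/7)^(18n) e^(−18n) · sqrt(2π·18n) / 7
        = (sqrt(2π·18n) / 7) · (18n/(7e))^(18n).
This matches Γ(18n+1)/7^(18n+1) with Stirling applied to Γ.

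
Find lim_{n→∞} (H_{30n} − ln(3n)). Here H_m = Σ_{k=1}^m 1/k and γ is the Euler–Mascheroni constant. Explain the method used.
lim = ln 10 + γ

By Euler-Maclaurin, H_m = ln m + γ + O(1/m). So
  H_{30n} − ln(3n) = ln(30n) + γ − ln(3n) + O(1/n)
                       = ln(30/3) + γ + O(1/n).
Hence the limit is ln(30/3) + γ (= ln 10).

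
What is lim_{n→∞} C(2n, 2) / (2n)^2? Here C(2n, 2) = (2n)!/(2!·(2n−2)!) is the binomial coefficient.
lim = 1/2! = 1/2

With N = 2n → ∞: C(N, 2) / N^2 = [N(N−1)…(N−1)] / (2! · N^2) = (1/2!) · 1 · (1 − 1/(2n)). Each factor → 1 as N → ∞, so the limit is 1/2! = 1/2.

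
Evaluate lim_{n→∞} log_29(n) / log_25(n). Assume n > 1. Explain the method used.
lim = ln(25) / ln(29) = log_29(25)

Change of base: log_29(n) = ln n / ln 29 and log_25(n) = ln n / ln 25. The ratio is (ln n / ln 29) · (ln 25 / ln n) = ln 25 / ln 29, a constant independent of n. So the limit is ln 25 / ln 29 = log_29(25).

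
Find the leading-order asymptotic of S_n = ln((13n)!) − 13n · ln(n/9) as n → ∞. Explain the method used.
S_n ~ 13n · (ln 117 − 1) + O(ln n)

Stirling: ln((13n)!) = 13n ln(13n) − 13n + O(ln n).
  S_n = 13n ln(13n) − 13n − 13n ln(n/9) + O(ln n)
      = 13n ln(13n) − 13n ln n + 13n ln 9 − 13n + O(ln n)
      = 13n ln 13 + 13n ln 9 − 13n + O(ln n)
      = 13n (ln 117 − 1) + O(ln n).
Numerically ln(117) − 1 ≈ 3.7622.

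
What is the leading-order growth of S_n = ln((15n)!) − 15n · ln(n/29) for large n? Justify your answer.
S_n ~ 15n · (ln 435 − 1) + O(ln n)

Stirling: ln((15n)!) = 15n ln(15n) − 15n + O(ln n).
  S_n = 15n ln(15n) − 15n − 15n ln(n/29) + O(ln n)
      = 15n ln(15n) − 15n ln n + 15n ln 29 − 15n + O(ln n)
      = 15n ln 15 + 15n ln 29 − 15n + O(ln n)
      = 15n (ln 435 − 1) + O(ln n).
Numerically ln(435) − 1 ≈ 5.0753.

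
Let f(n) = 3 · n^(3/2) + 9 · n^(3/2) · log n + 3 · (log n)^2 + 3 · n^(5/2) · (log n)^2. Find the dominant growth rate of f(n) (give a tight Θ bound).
f(n) ∈ Θ(n^(5/2) · (log n)^2)

Compare the terms by growth order. For large n, n^a · (log n)^b dominates n^a' · (log n)^b' iff a > a', or (a = a' and b > b'). Ranking the 4 terms shows the dominant one is 3 · n^(5/2) · (log n)^2. Hence f(n) ∈ Θ(n^(5/2) · (log n)^2).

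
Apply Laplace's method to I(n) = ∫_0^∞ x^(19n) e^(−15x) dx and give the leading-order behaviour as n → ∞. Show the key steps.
I(n) ~ (sqrt(2π·19n) / 15) · (19n/(15e))^(19n)

Write the integrand as exp(19n ln x − 15x) and set f(x) = 19n ln x − 15x. Then f'(x) = 19n/x − 15 = 0 at x* = 19n/15, and f''(x*) = −19n/x*^2 = −15^2/(19n). Laplace's method (interior maximum) gives
  I(n) ~ e^(f(x*)) · sqrt(2π / |f''(x*)|)
        = exp(19n ln(19n/15) − 19n) · sqrt(2π · 19n / 15^2)
        = (19n/15)^(19n) e^(−19n) · sqrt(2π·19n) / 15
        = (sqrt(2π·19n) / 15) · (19n/(15e))^(19n).
This matches Γ(19n+1)/15^(19n+1) with Stirling applied to Γ.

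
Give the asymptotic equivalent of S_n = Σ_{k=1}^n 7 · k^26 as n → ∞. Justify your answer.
S_n ~ 7 · n^27 / 27

By integral comparison (Euler-Maclaurin), Σ_{k=1}^n 7 · k^26 = 7 · ∫_0^n x^26 dx + O(n^26) = 7 · n^27/27 + O(n^26). (Equivalently, Faulhaber's formula gives the same leading term.)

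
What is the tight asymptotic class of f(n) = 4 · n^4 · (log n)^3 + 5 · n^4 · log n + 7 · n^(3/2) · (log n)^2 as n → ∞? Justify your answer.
f(n) ∈ Θ(n^4 · (log n)^3)

Compare the terms by growth order. For large n, n^a · (log n)^b dominates n^a' · (log n)^b' iff a > a', or (a = a' and b > b'). Ranking the 3 terms shows the dominant one is 4 · n^4 · (log n)^3. Hence f(n) ∈ Θ(n^4 · (log n)^3).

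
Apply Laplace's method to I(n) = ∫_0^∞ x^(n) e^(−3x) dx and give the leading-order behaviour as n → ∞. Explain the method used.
I(n) ~ (sqrt(2π·n) / 3) · (n/(3e))^(n)

Write the integrand as exp(n ln x − 3x) and set f(x) = n ln x − 3x. Then f'(x) = n/x − 3 = 0 at x* = n/3, and f''(x*) = −n/x*^2 = −3^2/(n). Laplace's method (interior maximum) gives
  I(n) ~ e^(f(x*)) · sqrt(2π / |f''(x*)|)
        = exp(n ln(n/3) − n) · sqrt(2π · n / 3^2)
        = (n/3)^(n) e^(−n) · sqrt(2π·n) / 3
        = (sqrt(2π·n) / 3) · (n/(3e))^(n).
This matches Γ(n+1)/3^(n+1) with Stirling applied to Γ.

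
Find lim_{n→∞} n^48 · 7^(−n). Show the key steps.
lim = 0

Exponentials with base > 1 dominate every fixed polynomial: for any fixed c, n^c / 7^n → 0 as n → ∞ (e.g. by the ratio test, or by writing 7^n = e^(n ln 7) and noting e^(n ln 7) / n^c → ∞). Hence n^48 · 7^(−n) = n^48 / 7^n → 0.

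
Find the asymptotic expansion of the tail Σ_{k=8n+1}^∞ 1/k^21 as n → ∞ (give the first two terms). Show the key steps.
Σ_{k>8n} 1/k^21 = 1/(20 · (8n)^20) − 1/(2 · (8n)^21) + O(1/(8n)^22)

Compare to the integral: ∫_{8n}^∞ x^(−21) dx = [−x^(−20)/20]_{8n}^∞ = 1/((21−1)·(8n)^20). The Euler-Maclaurin correction adds −f(8n)/2 = −1/(2·(8n)^21). Euler-Maclaurin then gives
  Σ_{k>8n} 1/k^21 = ∫_{8n}^∞ dx/x^21 − 1/(2·(8n)^21) + O(1/(8n)^22).
(Equivalently this is ζ(21) − Σ_{k≤8n} 1/k^21.)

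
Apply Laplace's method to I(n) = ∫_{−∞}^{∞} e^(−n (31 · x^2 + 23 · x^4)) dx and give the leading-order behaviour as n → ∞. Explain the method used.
I(n) ~ sqrt(π/(31n))

φ(x) = 31 · x^2 + 23 · x^4 has its unique global minimum at x* = 0 (since φ'(x) = 62x + 92x^3 = 0 only at x = 0 for real x with both coefficients positive, and φ → ∞ as |x| → ∞). At x* = 0, φ(0) = 0 and φ''(0) = 62. Laplace's method then gives
  I(n) ~ sqrt(2π / (n · φ''(0))) · e^(−n φ(0)) = sqrt(2π / (62n)) = sqrt(π/(31n)).
The 23 · x^4 term contributes only at subleading order (an O(1/n) relative correction).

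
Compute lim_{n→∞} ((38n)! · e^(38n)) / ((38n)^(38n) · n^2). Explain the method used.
lim = 0

Stirling: (38n)! ~ sqrt(2π·38n) · (38n/e)^(38n). Hence
  (38n)! · e^(38n) / (38n)^(38n) ~ sqrt(2π·38n).
Dividing by n^2: sqrt(2π·38n) / n^2 = sqrt(2π·38) · n^((1−4)/2), so the expression behaves like sqrt(2π·38) · n^((1−4)/2) → 0.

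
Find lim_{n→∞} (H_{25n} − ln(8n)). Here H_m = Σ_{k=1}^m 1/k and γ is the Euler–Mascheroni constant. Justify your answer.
lim = ln(25/8) + γ

By Euler-Maclaurin, H_m = ln m + γ + O(1/m). So
  H_{25n} − ln(8n) = ln(25n) + γ − ln(8n) + O(1/n)
                       = ln(25/8) + γ + O(1/n).
Hence the limit is ln(25/8) + γ.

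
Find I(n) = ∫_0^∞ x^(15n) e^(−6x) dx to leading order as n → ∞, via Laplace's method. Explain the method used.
I(n) ~ (sqrt(2π·15n) / 6) · (15n/(6e))^(15n)

Write the integrand as exp(15n ln x − 6x) and set f(x) = 15n ln x − 6x. Then f'(x) = 15n/x − 6 = 0 at x* = 15n/6, and f''(x*) = −15n/x*^2 = −6^2/(15n). Laplace's method (interior maximum) gives
  I(n) ~ e^(f(x*)) · sqrt(2π / |f''(x*)|)
        = exp(15n ln(15n/6) − 15n) · sqrt(2π · 15n / 6^2)
        = (15n/6)^(15n) e^(−15n) · sqrt(2π·15n) / 6
        = (sqrt(2π·15n) / 6) · (15n/(6e))^(15n).
This matches Γ(15n+1)/6^(15n+1) with Stirling applied to Γ.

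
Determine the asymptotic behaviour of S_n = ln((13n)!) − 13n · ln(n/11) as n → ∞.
S_n ~ 13n · (ln 143 − 1) + O(ln n)

Stirling: ln((13n)!) = 13n ln(13n) − 13n + O(ln n).
  S_n = 13n ln(13n) − 13n − 13n ln(n/11) + O(ln n)
      = 13n ln(13n) − 13n ln n + 13n ln 11 − 13n + O(ln n)
      = 13n ln 13 + 13n ln 11 − 13n + O(ln n)
      = 13n (ln 143 − 1) + O(ln n).
Numerically ln(143) − 1 ≈ 3.9628.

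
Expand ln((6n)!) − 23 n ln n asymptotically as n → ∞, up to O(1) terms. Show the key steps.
ln((6n)!) − 23 n ln n = −17 n ln n + 6(ln 6 − 1) n + (1/2) ln(2π·6n) + O(1/n)

Stirling: ln((6n)!) = 6n ln(6n) − 6n + (1/2) ln(2π·6n) + O(1/n).
Expand 6n ln(6n) = 6n (ln n + ln 6) = 6n ln n + 6n ln 6.
Subtract 23n ln n: leading term is (6 − 23) n ln n = −17 n ln n. The next term is 6n ln 6 − 6n = 6(ln 6 − 1) n. Then the (1/2) ln(2π·6n) correction.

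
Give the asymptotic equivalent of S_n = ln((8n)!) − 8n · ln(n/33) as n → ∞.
S_n ~ 8n · (ln 264 − 1) + O(ln n)

Stirling: ln((8n)!) = 8n ln(8n) − 8n + O(ln n).
  S_n = 8n ln(8n) − 8n − 8n ln(n/33) + O(ln n)
      = 8n ln(8n) − 8n ln n + 8n ln 33 − 8n + O(ln n)
      = 8n ln 8 + 8n ln 33 − 8n + O(ln n)
      = 8n (ln 264 − 1) + O(ln n).
Numerically ln(264) − 1 ≈ 4.5759.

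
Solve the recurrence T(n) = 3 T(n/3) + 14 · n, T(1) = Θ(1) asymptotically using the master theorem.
T(n) = Θ(n log n)

log_3 3 = 1, and f(n) = 14 · n = Θ(n^(log_3 3)). This is Case 2 of the master theorem: T(n) = Θ(f(n) · log n) = Θ(n log n).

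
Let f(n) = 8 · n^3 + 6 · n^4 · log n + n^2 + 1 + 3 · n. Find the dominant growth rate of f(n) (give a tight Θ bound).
f(n) ∈ Θ(n^4 · log n)

Compare the terms by growth order. For large n, n^a · (log n)^b dominates n^a' · (log n)^b' iff a > a', or (a = a' and b > b'). Ranking the 5 terms shows the dominant one is 6 · n^4 · log n. Hence f(n) ∈ Θ(n^4 · log n).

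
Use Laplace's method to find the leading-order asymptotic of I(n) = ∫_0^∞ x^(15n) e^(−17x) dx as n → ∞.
I(n) ~ (sqrt(2π·15n) / 17) · (15n/(17e))^(15n)

Write the integrand as exp(15n ln x − 17x) and set f(x) = 15n ln x − 17x. Then f'(x) = 15n/x − 17 = 0 at x* = 15n/17, and f''(x*) = −15n/x*^2 = −17^2/(15n). Laplace's method (interior maximum) gives
  I(n) ~ e^(f(x*)) · sqrt(2π / |f''(x*)|)
        = exp(15n ln(15n/17) − 15n) · sqrt(2π · 15n / 17^2)
        = (15n/17)^(15n) e^(−15n) · sqrt(2π·15n) / 17
        = (sqrt(2π·15n) / 17) · (15n/(17e))^(15n).
This matches Γ(15n+1)/17^(15n+1) with Stirling applied to Γ.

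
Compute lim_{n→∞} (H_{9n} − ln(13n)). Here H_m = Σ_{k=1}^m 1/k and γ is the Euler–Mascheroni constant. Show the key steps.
lim = ln(9/13) + γ

By Euler-Maclaurin, H_m = ln m + γ + O(1/m). So
  H_{9n} − ln(13n) = ln(9n) + γ − ln(13n) + O(1/n)
                       = ln(9/13) + γ + O(1/n).
Hence the limit is ln(9/13) + γ.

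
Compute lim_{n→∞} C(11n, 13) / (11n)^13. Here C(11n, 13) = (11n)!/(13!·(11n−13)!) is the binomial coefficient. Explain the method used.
lim = 1/13! = 1/6227020800

With N = 11n → ∞: C(N, 13) / N^13 = [N(N−1)…(N−12)] / (13! · N^13) = (1/13!) · 1 · (1 − 1/(11n)) · … · (1 − 12/(11n)). Each factor → 1 as N → ∞, so the limit is 1/13! = 1/6227020800.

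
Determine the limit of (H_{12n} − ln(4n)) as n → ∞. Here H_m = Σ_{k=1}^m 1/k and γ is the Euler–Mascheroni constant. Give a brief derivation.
lim = ln 3 + γ

By Euler-Maclaurin, H_m = ln m + γ + O(1/m). So
  H_{12n} − ln(4n) = ln(12n) + γ − ln(4n) + O(1/n)
                       = ln(12/4) + γ + O(1/n).
Hence the limit is ln(12/4) + γ (= ln 3).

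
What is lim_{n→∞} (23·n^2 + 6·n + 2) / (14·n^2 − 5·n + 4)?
lim = 23/14

For large n the leading n^2 terms dominate both numerator and denominator. Dividing top and bottom by n^2, every other term tends to 0, leaving 23/14.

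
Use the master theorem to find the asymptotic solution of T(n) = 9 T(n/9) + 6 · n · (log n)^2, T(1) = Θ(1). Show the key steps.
T(n) = Θ(n · (log n)^3)

Here log_9 9 = 1 and f(n) = 6 · n · (log n)^2 = Θ(n^(log_9 9) · (log n)^2). This is the extended Case 2 of the master theorem (f matches the critical exponent up to log factors), giving T(n) = Θ(n^(log_9 9) · (log n)^(2+1)) = Θ(n · (log n)^3).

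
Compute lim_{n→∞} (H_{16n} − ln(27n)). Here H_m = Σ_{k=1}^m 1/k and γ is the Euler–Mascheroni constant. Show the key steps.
lim = ln(16/27) + γ

By Euler-Maclaurin, H_m = ln m + γ + O(1/m). So
  H_{16n} − ln(27n) = ln(16n) + γ − ln(27n) + O(1/n)
                       = ln(16/27) + γ + O(1/n).
Hence the limit is ln(16/27) + γ.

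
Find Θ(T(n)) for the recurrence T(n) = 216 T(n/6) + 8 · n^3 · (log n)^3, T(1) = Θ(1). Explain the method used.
T(n) = Θ(n^3 · (log n)^4)

Here log_6 216 = 3 and f(n) = 8 · n^3 · (log n)^3 = Θ(n^(log_6 216) · (log n)^3). This is the extended Case 2 of the master theorem (f matches the critical exponent up to log factors), giving T(n) = Θ(n^(log_6 216) · (log n)^(3+1)) = Θ(n^3 · (log n)^4).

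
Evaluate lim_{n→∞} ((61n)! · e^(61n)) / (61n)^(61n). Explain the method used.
lim = ∞

Stirling: (61n)! ~ sqrt(2π·61n) · (61n/e)^(61n). Hence
  (61n)! · e^(61n) / (61n)^(61n) ~ sqrt(2π·61n) = sqrt(2π·61) · sqrt(n) → ∞.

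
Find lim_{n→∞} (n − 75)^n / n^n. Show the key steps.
lim = e^(−75)

Rewrite as (1 − 75/n)^(n). By the standard limit (1 + x/n)^n → e^x, we have (1 − 75/n)^n → e^(−75), and raising to the 1st power gives e^(−75).
More precisely, ln[(1 − 75/n)^(n)] = n · ln(1 − 75/n) = n · (-75/n + O(1/n^2)) = -75 + O(1/n) → -75.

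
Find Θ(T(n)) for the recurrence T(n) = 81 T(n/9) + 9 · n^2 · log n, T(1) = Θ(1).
T(n) = Θ(n^2 · (log n)^2)

Here log_9 81 = 2 and f(n) = 9 · n^2 · log n = Θ(n^(log_9 81) · (log n)^1). This is the extended Case 2 of the master theorem (f matches the critical exponent up to log factors), giving T(n) = Θ(n^(log_9 81) · (log n)^(1+1)) = Θ(n^2 · (log n)^2).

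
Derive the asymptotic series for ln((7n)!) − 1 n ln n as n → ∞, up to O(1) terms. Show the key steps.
ln((7n)!) − 1 n ln n = 6 n ln n + 7(ln 7 − 1) n + (1/2) ln(2π·7n) + O(1/n)

Stirling: ln((7n)!) = 7n ln(7n) − 7n + (1/2) ln(2π·7n) + O(1/n).
Expand 7n ln(7n) = 7n (ln n + ln 7) = 7n ln n + 7n ln 7.
Subtract 1n ln n: leading term is (7 − 1) n ln n = 6 n ln n. The next term is 7n ln 7 − 7n = 7(ln 7 − 1) n. Then the (1/2) ln(2π·7n) correction.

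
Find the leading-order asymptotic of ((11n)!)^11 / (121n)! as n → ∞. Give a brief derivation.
((11n)!)^11/(121n)! ~ ((2π·11n)^(10/2) / sqrt(11)) · 11^(−11·11n)  →  0

Write N = 11n. Stirling: N! ~ sqrt(2π N)(N/e)^N and (11N)! ~ sqrt(2π·11N)·(11N/e)^(11N).
  (N!)^11/(11N)! ~ (2π N)^(11/2) (N/e)^(11N) / [sqrt(2π·11N) (11N/e)^(11N)]
     = (2π N)^(11/2) / sqrt(2π·11N) · (N/(11N))^(11N)
     = (2π N)^((11−1)/2) / sqrt(11) · 11^(−11N).
Since 11^11 > 1, the factor 11^(−11N) decays exponentially, so the ratio → 0. Substituting N = 11n gives the stated form.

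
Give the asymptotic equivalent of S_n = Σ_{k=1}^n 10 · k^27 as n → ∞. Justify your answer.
S_n ~ 5 · n^28 / 14

By integral comparison (Euler-Maclaurin), Σ_{k=1}^n 10 · k^27 = 10 · ∫_0^n x^27 dx + O(n^27) = 10 · n^28/28 = 5 · n^28 / 14 + O(n^27). (Equivalently, Faulhaber's formula gives the same leading term.)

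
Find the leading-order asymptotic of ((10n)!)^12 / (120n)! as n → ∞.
((10n)!)^12/(120n)! ~ ((2π·10n)^(11/2) / sqrt(12)) · 12^(−12·10n)  →  0

Write N = 10n. Stirling: N! ~ sqrt(2π N)(N/e)^N and (12N)! ~ sqrt(2π·12N)·(12N/e)^(12N).
  (N!)^12/(12N)! ~ (2π N)^(12/2) (N/e)^(12N) / [sqrt(2π·12N) (12N/e)^(12N)]
     = (2π N)^(12/2) / sqrt(2π·12N) · (N/(12N))^(12N)
     = (2π N)^((12−1)/2) / sqrt(12) · 12^(−12N).
Since 12^12 > 1, the factor 12^(−12N) decays exponentially, so the ratio → 0. Substituting N = 10n gives the stated form.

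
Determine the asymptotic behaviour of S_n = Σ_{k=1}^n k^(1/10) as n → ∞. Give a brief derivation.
S_n ~ (10/11) · n^(11/10)

Integral comparison: Σ_{k=1}^n k^(1/10) = ∫_0^n x^(1/10) dx + O(n^(1/10)). The integral is n^(1 + 1/10) / (1 + 1/10) = n^((1+10)/10) / ((1+10)/10) = (10/11) · n^(11/10).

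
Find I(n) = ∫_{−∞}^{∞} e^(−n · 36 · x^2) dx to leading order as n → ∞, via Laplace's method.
I(n) = sqrt(π/(36n))

Here φ(x) = 36 · x^2 has its unique minimum at x* = 0 with φ(x*) = 0 and φ''(x*) = 72. Laplace's method gives
  I(n) ~ e^(−n φ(x*)) · sqrt(2π / (n · φ''(x*))) = sqrt(2π / (72n)) = sqrt(π/(36n)).
This is exact: substituting u = (x − 0)·sqrt(36n) gives I(n) = (1/sqrt(36n)) ∫_{−∞}^{∞} e^(−u^2) du = sqrt(π/(36n)).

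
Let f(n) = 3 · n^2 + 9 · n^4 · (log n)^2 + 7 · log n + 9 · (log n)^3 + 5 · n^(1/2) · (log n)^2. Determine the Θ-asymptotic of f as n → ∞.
f(n) ∈ Θ(n^4 · (log n)^2)

Compare the terms by growth order. For large n, n^a · (log n)^b dominates n^a' · (log n)^b' iff a > a', or (a = a' and b > b'). Ranking the 5 terms shows the dominant one is 9 · n^4 · (log n)^2. Hence f(n) ∈ Θ(n^4 · (log n)^2).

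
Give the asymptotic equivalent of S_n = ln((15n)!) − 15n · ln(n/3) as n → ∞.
S_n ~ 15n · (ln 45 − 1) + O(ln n)

Stirling: ln((15n)!) = 15n ln(15n) − 15n + O(ln n).
  S_n = 15n ln(15n) − 15n − 15n ln(n/3) + O(ln n)
      = 15n ln(15n) − 15n ln n + 15n ln 3 − 15n + O(ln n)
      = 15n ln 15 + 15n ln 3 − 15n + O(ln n)
      = 15n (ln 45 − 1) + O(ln n).
Numerically ln(45) − 1 ≈ 2.8067.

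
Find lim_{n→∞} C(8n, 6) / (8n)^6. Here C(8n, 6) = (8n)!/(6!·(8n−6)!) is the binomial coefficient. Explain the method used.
lim = 1/6! = 1/720

With N = 8n → ∞: C(N, 6) / N^6 = [N(N−1)…(N−5)] / (6! · N^6) = (1/6!) · 1 · (1 − 1/(8n)) · … · (1 − 5/(8n)). Each factor → 1 as N → ∞, so the limit is 1/6! = 1/720.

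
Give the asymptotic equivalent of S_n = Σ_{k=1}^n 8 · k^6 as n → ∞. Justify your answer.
S_n ~ 8 · n^7 / 7

By integral comparison (Euler-Maclaurin), Σ_{k=1}^n 8 · k^6 = 8 · ∫_0^n x^6 dx + O(n^6) = 8 · n^7/7 + O(n^6). (Equivalently, Faulhaber's formula gives the same leading term.)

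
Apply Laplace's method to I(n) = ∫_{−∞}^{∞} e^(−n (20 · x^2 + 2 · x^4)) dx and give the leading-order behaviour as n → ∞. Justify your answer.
I(n) ~ sqrt(π/(20n))

φ(x) = 20 · x^2 + 2 · x^4 has its unique global minimum at x* = 0 (since φ'(x) = 40x + 8x^3 = 0 only at x = 0 for real x with both coefficients positive, and φ → ∞ as |x| → ∞). At x* = 0, φ(0) = 0 and φ''(0) = 40. Laplace's method then gives
  I(n) ~ sqrt(2π / (n · φ''(0))) · e^(−n φ(0)) = sqrt(2π / (40n)) = sqrt(π/(20n)).
The 2 · x^4 term contributes only at subleading order (an O(1/n) relative correction).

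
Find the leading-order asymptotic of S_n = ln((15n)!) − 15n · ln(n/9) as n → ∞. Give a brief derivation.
S_n ~ 15n · (ln 135 − 1) + O(ln n)

Stirling: ln((15n)!) = 15n ln(15n) − 15n + O(ln n).
  S_n = 15n ln(15n) − 15n − 15n ln(n/9) + O(ln n)
      = 15n ln(15n) − 15n ln n + 15n ln 9 − 15n + O(ln n)
      = 15n ln 15 + 15n ln 9 − 15n + O(ln n)
      = 15n (ln 135 − 1) + O(ln n).
Numerically ln(135) − 1 ≈ 3.9053.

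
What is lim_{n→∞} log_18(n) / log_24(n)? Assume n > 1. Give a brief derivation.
lim = ln(24) / ln(18) = log_18(24)

Change of base: log_18(n) = ln n / ln 18 and log_24(n) = ln n / ln 24. The ratio is (ln n / ln 18) · (ln 24 / ln n) = ln 24 / ln 18, a constant independent of n. So the limit is ln 24 / ln 18 = log_18(24).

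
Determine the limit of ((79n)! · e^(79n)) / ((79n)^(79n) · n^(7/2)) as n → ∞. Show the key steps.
lim = 0

Stirling: (79n)! ~ sqrt(2π·79n) · (79n/e)^(79n). Hence
  (79n)! · e^(79n) / (79n)^(79n) ~ sqrt(2π·79n).
Dividing by n^(7/2): sqrt(2π·79n) / n^(7/2) = sqrt(2π·79) · n^((1−7)/2), so the expression behaves like sqrt(2π·79) · n^((1−7)/2) → 0.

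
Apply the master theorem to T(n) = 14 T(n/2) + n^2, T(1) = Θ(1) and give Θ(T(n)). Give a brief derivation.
T(n) = Θ(n^(log_2 14))

Master theorem: compare f(n) = n^2 to n^(log_2 14) where log_2 14 ≈ 3.807. Since 2 < log_2 14, we have f(n) = O(n^(log_2 14 − ε)) for some ε > 0 — Case 1. Hence T(n) = Θ(n^(log_2 14)).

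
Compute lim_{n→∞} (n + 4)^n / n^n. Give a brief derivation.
lim = e^4

Rewrite as (1 + 4/n)^(n). By the standard limit (1 + x/n)^n → e^x, we have (1 + 4/n)^n → e^4, and raising to the 1st power gives e^4.
More precisely, ln[(1 + 4/n)^(n)] = n · ln(1 + 4/n) = n · (4/n + O(1/n^2)) = 4 + O(1/n) → 4.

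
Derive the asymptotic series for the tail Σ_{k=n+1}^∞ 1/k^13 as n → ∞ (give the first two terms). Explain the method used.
Σ_{k>n} 1/k^13 = 1/(12 · n^12) − 1/(2 · n^13) + O(1/n^14)

Compare to the integral: ∫_{n}^∞ x^(−13) dx = [−x^(−12)/12]_{n}^∞ = 1/((13−1)·n^12). The Euler-Maclaurin correction adds −f(n)/2 = −1/(2·n^13). Euler-Maclaurin then gives
  Σ_{k>n} 1/k^13 = ∫_{n}^∞ dx/x^13 − 1/(2·n^13) + O(1/n^14).
(Equivalently this is ζ(13) − Σ_{k≤n} 1/k^13.)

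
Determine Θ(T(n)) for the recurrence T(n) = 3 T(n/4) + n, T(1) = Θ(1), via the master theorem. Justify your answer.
T(n) = Θ(n)

log_4 3 ≈ 0.792. f(n) = n dominates n^(log_4 3) since 1 > 0.792, and the regularity condition a·f(n/b) = 3·(n/4)^1 = (3/4)·n ≤ c·f(n) holds with c = 3/4 ≈ 0.75 < 1. So this is Case 3: T(n) = Θ(f(n)) = Θ(n).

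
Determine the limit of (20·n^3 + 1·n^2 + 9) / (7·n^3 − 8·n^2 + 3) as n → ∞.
lim = 20/7

For large n the leading n^3 terms dominate both numerator and denominator. Dividing top and bottom by n^3, every other term tends to 0, leaving 20/7.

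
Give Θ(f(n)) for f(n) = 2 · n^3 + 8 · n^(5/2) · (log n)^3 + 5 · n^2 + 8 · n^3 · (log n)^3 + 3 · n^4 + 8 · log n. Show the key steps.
f(n) ∈ Θ(n^4)

Compare the terms by growth order. For large n, n^a · (log n)^b dominates n^a' · (log n)^b' iff a > a', or (a = a' and b > b'). Ranking the 6 terms shows the dominant one is 3 · n^4. Hence f(n) ∈ Θ(n^4).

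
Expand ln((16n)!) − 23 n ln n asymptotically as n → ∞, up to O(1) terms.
ln((16n)!) − 23 n ln n = −7 n ln n + 16(ln 16 − 1) n + (1/2) ln(2π·16n) + O(1/n)

Stirling: ln((16n)!) = 16n ln(16n) − 16n + (1/2) ln(2π·16n) + O(1/n).
Expand 16n ln(16n) = 16n (ln n + ln 16) = 16n ln n + 16n ln 16.
Subtract 23n ln n: leading term is (16 − 23) n ln n = −7 n ln n. The next term is 16n ln 16 − 16n = 16(ln 16 − 1) n. Then the (1/2) ln(2π·16n) correction.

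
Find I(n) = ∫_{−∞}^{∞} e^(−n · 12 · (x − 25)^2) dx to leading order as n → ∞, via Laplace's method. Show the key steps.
I(n) = sqrt(π/(12n))

Here φ(x) = 12 · (x − 25)^2 has its unique minimum at x* = 25 with φ(x*) = 0 and φ''(x*) = 24. Laplace's method gives
  I(n) ~ e^(−n φ(x*)) · sqrt(2π / (n · φ''(x*))) = sqrt(2π / (24n)) = sqrt(π/(12n)).
This is exact: substituting u = (x − 25)·sqrt(12n) gives I(n) = (1/sqrt(12n)) ∫_{−∞}^{∞} e^(−u^2) du = sqrt(π/(12n)).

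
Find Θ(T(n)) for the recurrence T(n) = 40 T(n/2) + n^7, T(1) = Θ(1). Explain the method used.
T(n) = Θ(n^7)

log_2 40 ≈ 5.322. f(n) = n^7 dominates n^(log_2 40) since 7 > 5.322, and the regularity condition a·f(n/b) = 40·(n/2)^7 = (40/128)·n^7 ≤ c·f(n) holds with c = 40/128 ≈ 0.312 < 1. So this is Case 3: T(n) = Θ(f(n)) = Θ(n^7).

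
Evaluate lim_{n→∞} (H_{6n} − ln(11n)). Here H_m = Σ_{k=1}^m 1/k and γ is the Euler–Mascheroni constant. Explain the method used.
lim = ln(6/11) + γ

By Euler-Maclaurin, H_m = ln m + γ + O(1/m). So
  H_{6n} − ln(11n) = ln(6n) + γ − ln(11n) + O(1/n)
                       = ln(6/11) + γ + O(1/n).
Hence the limit is ln(6/11) + γ.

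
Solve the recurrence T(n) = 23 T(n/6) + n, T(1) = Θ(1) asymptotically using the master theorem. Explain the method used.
T(n) = Θ(n^(log_6 23))

Master theorem: compare f(n) = n to n^(log_6 23) where log_6 23 ≈ 1.750. Since 1 < log_6 23, we have f(n) = O(n^(log_6 23 − ε)) for some ε > 0 — Case 1. Hence T(n) = Θ(n^(log_6 23)).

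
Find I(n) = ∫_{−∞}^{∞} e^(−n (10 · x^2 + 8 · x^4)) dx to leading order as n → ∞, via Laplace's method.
I(n) ~ sqrt(π/(10n))

φ(x) = 10 · x^2 + 8 · x^4 has its unique global minimum at x* = 0 (since φ'(x) = 20x + 32x^3 = 0 only at x = 0 for real x with both coefficients positive, and φ → ∞ as |x| → ∞). At x* = 0, φ(0) = 0 and φ''(0) = 20. Laplace's method then gives
  I(n) ~ sqrt(2π / (n · φ''(0))) · e^(−n φ(0)) = sqrt(2π / (20n)) = sqrt(π/(10n)).
The 8 · x^4 term contributes only at subleading order (an O(1/n) relative correction).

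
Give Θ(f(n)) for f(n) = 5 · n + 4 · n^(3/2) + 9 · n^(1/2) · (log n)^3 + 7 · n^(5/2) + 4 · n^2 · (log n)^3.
f(n) ∈ Θ(n^(5/2))

Compare the terms by growth order. For large n, n^a · (log n)^b dominates n^a' · (log n)^b' iff a > a', or (a = a' and b > b'). Ranking the 5 terms shows the dominant one is 7 · n^(5/2). Hence f(n) ∈ Θ(n^(5/2)).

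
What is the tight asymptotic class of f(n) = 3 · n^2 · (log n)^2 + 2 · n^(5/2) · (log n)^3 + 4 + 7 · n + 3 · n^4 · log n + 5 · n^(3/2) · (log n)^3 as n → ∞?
f(n) ∈ Θ(n^4 · log n)

Compare the terms by growth order. For large n, n^a · (log n)^b dominates n^a' · (log n)^b' iff a > a', or (a = a' and b > b'). Ranking the 6 terms shows the dominant one is 3 · n^4 · log n. Hence f(n) ∈ Θ(n^4 · log n).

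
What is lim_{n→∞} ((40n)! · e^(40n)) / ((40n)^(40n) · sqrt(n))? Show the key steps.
lim = sqrt(2π·40)

Stirling: (40n)! ~ sqrt(2π·40n) · (40n/e)^(40n). Hence
  (40n)! · e^(40n) / (40n)^(40n) ~ sqrt(2π·40n).
Dividing by sqrt(n): sqrt(2π·40n) / sqrt(n) = sqrt(2π·40) · n^((1−1)/2), so the limit is sqrt(2π·40).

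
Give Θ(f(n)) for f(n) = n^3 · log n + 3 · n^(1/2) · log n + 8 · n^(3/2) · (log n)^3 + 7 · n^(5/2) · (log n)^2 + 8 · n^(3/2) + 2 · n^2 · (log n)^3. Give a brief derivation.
f(n) ∈ Θ(n^3 · log n)

Compare the terms by growth order. For large n, n^a · (log n)^b dominates n^a' · (log n)^b' iff a > a', or (a = a' and b > b'). Ranking the 6 terms shows the dominant one is n^3 · log n. Hence f(n) ∈ Θ(n^3 · log n).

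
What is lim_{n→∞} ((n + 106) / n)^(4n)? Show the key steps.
lim = e^424

Rewrite as (1 + 106/n)^(4n). By the standard limit (1 + x/n)^n → e^x, we have (1 + 106/n)^n → e^106, and raising to the 4th power gives e^424.
More precisely, ln[(1 + 106/n)^(4n)] = 4n · ln(1 + 106/n) = 4n · (106/n + O(1/n^2)) = 424 + O(1/n) → 424.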